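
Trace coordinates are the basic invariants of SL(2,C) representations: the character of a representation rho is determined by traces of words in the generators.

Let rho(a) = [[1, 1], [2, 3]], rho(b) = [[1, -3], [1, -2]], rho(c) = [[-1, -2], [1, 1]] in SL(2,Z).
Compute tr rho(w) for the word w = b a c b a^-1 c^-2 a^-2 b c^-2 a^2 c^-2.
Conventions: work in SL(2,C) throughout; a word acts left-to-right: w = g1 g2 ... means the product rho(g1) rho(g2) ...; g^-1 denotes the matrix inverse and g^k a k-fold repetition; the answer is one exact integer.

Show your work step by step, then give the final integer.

rho(b) = [[1, -3], [1, -2]]
... * rho(a) = [[1, 1], [2, 3]]  ->  [[-5, -8], [-3, -5]]
... * rho(c) = [[-1, -2], [1, 1]]  ->  [[-3, 2], [-2, 1]]
... * rho(b) = [[1, -3], [1, -2]]  ->  [[-1, 5], [-1, 4]]
... * rho(a^-1) = [[3, -1], [-2, 1]]  ->  [[-13, 6], [-11, 5]]
... * rho(c^-1) = [[1, 2], [-1, -1]]  ->  [[-19, -32], [-16, -27]]
... * rho(c^-1) = [[1, 2], [-1, -1]]  ->  [[13, -6], [11, -5]]
... * rho(a^-1) = [[3, -1], [-2, 1]]  ->  [[51, -19], [43, -16]]
... * rho(a^-1) = [[3, -1], [-2, 1]]  ->  [[191, -70], [161, -59]]
... * rho(b) = [[1, -3], [1, -2]]  ->  [[121, -433], [102, -365]]
... * rho(c^-1) = [[1, 2], [-1, -1]]  ->  [[554, 675], [467, 569]]
... * rho(c^-1) = [[1, 2], [-1, -1]]  ->  [[-121, 433], [-102, 365]]
... * rho(a) = [[1, 1], [2, 3]]  ->  [[745, 1178], [628, 993]]
... * rho(a) = [[1, 1], [2, 3]]  ->  [[3101, 4279], [2614, 3607]]
... * rho(c^-1) = [[1, 2], [-1, -1]]  ->  [[-1178, 1923], [-993, 1621]]
... * rho(c^-1) = [[1, 2], [-1, -1]]  ->  [[-3101, -4279], [-2614, -3607]]
tr = -3101 + -3607 = -6708

-6708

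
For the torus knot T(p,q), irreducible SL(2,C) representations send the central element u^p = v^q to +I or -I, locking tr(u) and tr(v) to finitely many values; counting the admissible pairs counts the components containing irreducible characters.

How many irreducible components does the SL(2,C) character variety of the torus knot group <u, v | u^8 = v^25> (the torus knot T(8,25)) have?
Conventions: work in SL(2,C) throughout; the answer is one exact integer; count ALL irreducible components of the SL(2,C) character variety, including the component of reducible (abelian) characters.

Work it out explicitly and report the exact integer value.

Gamma = < u, v | u^8 = v^25 > (torus knot T(8,25)); the central element u^8 = v^25 acts as +I or -I in any irreducible SL(2,C) representation.
So on each irreducible component the traces are pinned: tr(u) = 2*cos(pi*alpha/8) with 1 <= alpha <= 7, tr(v) = 2*cos(pi*beta/25) with 1 <= beta <= 24.
u^8 = (-1)^alpha I and v^25 = (-1)^beta I must agree, so alpha and beta have equal parity.
Enumerate parity-matched pairs: 4*12 odd-odd plus 3*12 even-even gives 84.
components with irreducible characters: 84; plus the single component of reducible (abelian) characters: total 85.

85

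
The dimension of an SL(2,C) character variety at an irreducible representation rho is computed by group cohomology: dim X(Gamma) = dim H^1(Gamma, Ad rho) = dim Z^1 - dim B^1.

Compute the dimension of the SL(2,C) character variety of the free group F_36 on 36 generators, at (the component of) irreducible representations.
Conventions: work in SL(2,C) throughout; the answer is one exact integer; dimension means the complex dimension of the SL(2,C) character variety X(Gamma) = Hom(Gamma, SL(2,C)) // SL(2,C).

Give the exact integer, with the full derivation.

Gamma = F_36 has 36 generators and no relators.
So Z^1 = (sl_2)^36 in full: dim Z^1 = 108.
Irreducibility makes the coboundary map sl_2 -> Z^1 injective (trivial centralizer), so dim B^1 = 3.
dim X = dim H^1 = dim Z^1 - dim B^1 = 108 - 3 = 105.

105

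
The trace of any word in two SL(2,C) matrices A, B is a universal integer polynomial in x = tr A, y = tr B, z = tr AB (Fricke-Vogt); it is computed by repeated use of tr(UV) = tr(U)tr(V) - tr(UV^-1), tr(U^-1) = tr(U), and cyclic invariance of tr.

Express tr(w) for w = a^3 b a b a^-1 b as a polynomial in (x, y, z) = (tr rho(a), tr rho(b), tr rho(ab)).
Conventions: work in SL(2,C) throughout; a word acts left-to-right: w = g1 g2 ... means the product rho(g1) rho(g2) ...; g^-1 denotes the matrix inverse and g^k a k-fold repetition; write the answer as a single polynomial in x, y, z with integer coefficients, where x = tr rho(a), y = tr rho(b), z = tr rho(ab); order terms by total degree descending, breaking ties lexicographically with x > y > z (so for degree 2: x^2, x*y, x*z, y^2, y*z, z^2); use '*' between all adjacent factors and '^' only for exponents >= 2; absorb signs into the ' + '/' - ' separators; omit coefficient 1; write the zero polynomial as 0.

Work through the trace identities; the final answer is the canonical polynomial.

x^3*y*z^2 - x^4*z - x^2*y^2*z - x^2*z^3 + 4*x^2*z + z^3 - 3*z

trace(b a b a) = trace(b a)*trace(b a) - trace(1)   [split at repeated b] = z^2 - 2
trace(b a b) = trace(b)*trace(a b) - trace(a) = y*z - x
trace(a^2 b a b) = trace(a)*trace(b a b a) - trace(b a b) = x*z^2 - y*z - x
trace(b a^2) = trace(a)*trace(b a) - trace(b) = x*z - y
trace(a^2 b a) = trace(a)*trace(b a^2) - trace(b a) = x^2*z - x*y - z
and trace(b a b^2 a^2) = trace(b)*trace(a^2 b a b) - trace(a^2 b a) = x*y*z^2 - x^2*z - y^2*z + z
trace(b a b^2 a) = trace(b)*trace(a b a b) - trace(a b a) = y*z^2 - x*z - y
and trace(b a^3 b a b) = trace(a)*trace(b a b^2 a^2) - trace(b a b^2 a) = x^2*y*z^2 - x^3*z - x*y^2*z - y*z^2 + 2*x*z + y
and trace(b a b a b a) = trace(b a b a)*trace(b a) - trace(a b)   [split at repeated b] = z^3 - 3*z
trace(b a b a b a^2) = trace(a)*trace(b a b a b a) - trace(b a b a b) = x*z^3 - y*z^2 - 2*x*z + y
and trace(b a^3 b a b a) = trace(a)*trace(b a b a b a^2) - trace(b a b a b a) = x^2*z^3 - x*y*z^2 - 2*x^2*z - z^3 + x*y + 3*z
and trace(a^3 b a b a^-1 b) = trace(b a^3 b a b)*trace(a) - trace(b a^3 b a b a) = x^3*y*z^2 - x^4*z - x^2*y^2*z - x^2*z^3 + 4*x^2*z + z^3 - 3*z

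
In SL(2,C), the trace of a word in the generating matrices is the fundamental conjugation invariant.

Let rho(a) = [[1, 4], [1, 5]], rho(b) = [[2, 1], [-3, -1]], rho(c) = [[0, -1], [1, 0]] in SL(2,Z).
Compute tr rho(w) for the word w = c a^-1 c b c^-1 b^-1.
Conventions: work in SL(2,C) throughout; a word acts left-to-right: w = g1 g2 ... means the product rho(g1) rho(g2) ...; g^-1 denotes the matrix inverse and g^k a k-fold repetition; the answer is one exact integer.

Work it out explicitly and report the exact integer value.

18

rho(c) = [[0, -1], [1, 0]]
... * rho(a^-1) = [[5, -4], [-1, 1]]  ->  [[1, -1], [5, -4]]
... * rho(c) = [[0, -1], [1, 0]]  ->  [[-1, -1], [-4, -5]]
... * rho(b) = [[2, 1], [-3, -1]]  ->  [[1, 0], [7, 1]]
... * rho(c^-1) = [[0, 1], [-1, 0]]  ->  [[0, 1], [-1, 7]]
... * rho(b^-1) = [[-1, -1], [3, 2]]  ->  [[3, 2], [22, 15]]
tr = 3 + 15 = 18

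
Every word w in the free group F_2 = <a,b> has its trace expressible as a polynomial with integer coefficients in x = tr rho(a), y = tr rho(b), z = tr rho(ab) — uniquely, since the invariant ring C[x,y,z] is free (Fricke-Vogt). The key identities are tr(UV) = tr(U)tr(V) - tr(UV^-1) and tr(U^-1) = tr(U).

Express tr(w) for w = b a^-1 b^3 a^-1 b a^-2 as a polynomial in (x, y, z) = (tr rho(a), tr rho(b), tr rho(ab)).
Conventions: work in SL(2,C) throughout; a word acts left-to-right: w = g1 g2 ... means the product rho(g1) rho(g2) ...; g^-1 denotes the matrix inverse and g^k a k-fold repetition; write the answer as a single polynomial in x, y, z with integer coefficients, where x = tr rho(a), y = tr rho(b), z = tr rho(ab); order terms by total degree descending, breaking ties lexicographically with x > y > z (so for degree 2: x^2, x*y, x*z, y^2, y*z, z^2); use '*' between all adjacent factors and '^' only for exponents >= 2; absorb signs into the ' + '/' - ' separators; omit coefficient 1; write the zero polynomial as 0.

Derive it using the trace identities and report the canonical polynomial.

trace(b^2) = trace(b) * trace(b) - trace(1)   [square of b] = y^2 - 2
so trace(b^3) = trace(b) * trace(b^2) - trace(b)   [square of b] = y^3 - 3*y
reduce: trace(b^4) = trace(b) * trace(b^3) - trace(b^2)   [square of b] = y^4 - 4*y^2 + 2
so trace(b^5) = trace(b) * trace(b^4) - trace(b^3)   [square of b] = y^5 - 5*y^3 + 5*y
reduce: trace(b a b) = trace(b) * trace(a b) - trace(a)   [square of b] = y*z - x
reduce: trace(a b^3) = trace(b) * trace(b a b) - trace(b a)   [square of b] = y^2*z - x*y - z
so trace(b^2 a b^2) = trace(b) * trace(a b^3) - trace(a b^2)   [square of b] = y^3*z - x*y^2 - 2*y*z + x
reduce: trace(b^5 a) = trace(b) * trace(b^2 a b^2) - trace(b^2 a b)   [square of b] = y^4*z - x*y^3 - 3*y^2*z + 2*x*y + z
trace(b^4 a^-1 b) = trace(b^5) * trace(a) - trace(b^5 a)   [inverse elimination on a] = x*y^5 - y^4*z - 4*x*y^3 + 3*y^2*z + 3*x*y - z
so trace(a b a b) = trace(b a) * trace(b a) - trace(1)   [split at a repeated b] = z^2 - 2
trace(a b a) = trace(a) * trace(b a) - trace(b)   [square of a] = x*z - y
reduce: trace(b a b a b) = trace(b) * trace(a b a b) - trace(a b a)   [square of b] = y*z^2 - x*z - y
trace(a b a b^3) = trace(b) * trace(b a b a b) - trace(b a b a)   [square of b] = y^2*z^2 - x*y*z - y^2 - z^2 + 2
trace(b a b^4 a) = trace(b) * trace(a b a b^3) - trace(a b a b^2)   [square of b] = y^3*z^2 - x*y^2*z - y^3 - 2*y*z^2 + x*z + 3*y
trace(b^4 a^-1 b a) = trace(b a b^4) * trace(a) - trace(b a b^4 a)   [inverse elimination on a] = x*y^4*z - x^2*y^3 - y^3*z^2 - 2*x*y^2*z + 2*x^2*y + y^3 + 2*y*z^2 - 3*y
so trace(b a^-1 b^4 a^-1) = trace(b^4 a^-1 b) * trace(a) - trace(b^4 a^-1 b a)   [inverse elimination on a] = x^2*y^5 - 2*x*y^4*z - 3*x^2*y^3 + y^3*z^2 + 5*x*y^2*z + x^2*y - y^3 - 2*y*z^2 - x*z + 3*y
trace(b a^-2 b a^-1 b^3) = trace(b a^-1 b^4 a^-1) * trace(a) - trace(b a^-1 b^4)   [inverse elimination on a] = x^3*y^5 - 2*x^2*y^4*z - 3*x^3*y^3 - x*y^5 + x*y^3*z^2 + 5*x^2*y^2*z + y^4*z + x^3*y + 3*x*y^3 - 2*x*y*z^2 - x^2*z - 3*y^2*z + z
so trace(a^2) = trace(a) * trace(a) - trace(1)   [square of a] = x^2 - 2
trace(a b^2 a) = trace(b) * trace(a^2 b) - trace(a^2)   [square of b] = x*y*z - x^2 - y^2 + 2
trace(b a b^2 a b) = trace(b) * trace(a b^2 a b) - trace(a b^2 a)   [square of b] = y^2*z^2 - 2*x*y*z + x^2 - 2
trace(b^3 a b^2 a) = trace(b) * trace(b a b^2 a b) - trace(b a b^2 a)   [square of b] = y^3*z^2 - 2*x*y^2*z + x^2*y - y*z^2 + x*z - y
reduce: trace(b a^-1 b^3 a b) = trace(b^3 a b^2) * trace(a) - trace(b^3 a b^2 a)   [inverse elimination on a] = x*y^4*z - x^2*y^3 - y^3*z^2 - x*y^2*z + x^2*y + y*z^2 + y
reduce: trace(a b a b a b) = trace(b a) * trace(b a b a) - trace(b^-1 a^-1)   [split at a repeated b] = z^3 - 3*z
trace(a b a b a) = trace(a) * trace(b a b a) - trace(b a b)   [square of a] = x*z^2 - y*z - x
so trace(b a b a b a b) = trace(b) * trace(a b a b a b) - trace(a b a b a)   [square of b] = y*z^3 - x*z^2 - 2*y*z + x
trace(b^3 a b a b a) = trace(b) * trace(b a b a b a b) - trace(b a b a b a)   [square of b] = y^2*z^3 - x*y*z^2 - 2*y^2*z - z^3 + x*y + 3*z
so trace(b a^-1 b^3 a b a) = trace(b^3 a b a b) * trace(a) - trace(b^3 a b a b a)   [inverse elimination on a] = x*y^3*z^2 - x^2*y^2*z - y^2*z^3 - x*y^3 - x*y*z^2 + x^2*z + 2*y^2*z + z^3 + 2*x*y - 3*z
reduce: trace(a^-1 b a^-1 b^3 a b) = trace(b a^-1 b^3 a b) * trace(a) - trace(b a^-1 b^3 a b a)   [inverse elimination on a] = x^2*y^4*z - x^3*y^3 - 2*x*y^3*z^2 + y^2*z^3 + x^3*y + x*y^3 + 2*x*y*z^2 - x^2*z - 2*y^2*z - z^3 - x*y + 3*z
reduce: trace(b a^-2 b a^-1 b^3 a) = trace(a^-1 b a^-1 b^3 a b) * trace(a) - trace(a^-1 b a^-1 b^3 a b a)   [inverse elimination on a] = x^3*y^4*z - x^4*y^3 - 2*x^2*y^3*z^2 - x*y^4*z + x*y^2*z^3 + x^4*y + 2*x^2*y^3 + 2*x^2*y*z^2 + y^3*z^2 - x^3*z - x*y^2*z - x*z^3 - 2*x^2*y - y*z^2 + 3*x*z - y
so trace(b a^-1 b^3 a^-1 b a^-2) = trace(b a^-2 b a^-1 b^3) * trace(a) - trace(b a^-2 b a^-1 b^3 a)   [inverse elimination on a] = x^4*y^5 - 3*x^3*y^4*z - 2*x^4*y^3 - x^2*y^5 + 3*x^2*y^3*z^2 + 5*x^3*y^2*z + 2*x*y^4*z - x*y^2*z^3 + x^2*y^3 - 4*x^2*y*z^2 - y^3*z^2 - 2*x*y^2*z + x*z^3 + 2*x^2*y + y*z^2 - 2*x*z + y

x^4*y^5 - 3*x^3*y^4*z - 2*x^4*y^3 - x^2*y^5 + 3*x^2*y^3*z^2 + 5*x^3*y^2*z + 2*x*y^4*z - x*y^2*z^3 + x^2*y^3 - 4*x^2*y*z^2 - y^3*z^2 - 2*x*y^2*z + x*z^3 + 2*x^2*y + y*z^2 - 2*x*z + y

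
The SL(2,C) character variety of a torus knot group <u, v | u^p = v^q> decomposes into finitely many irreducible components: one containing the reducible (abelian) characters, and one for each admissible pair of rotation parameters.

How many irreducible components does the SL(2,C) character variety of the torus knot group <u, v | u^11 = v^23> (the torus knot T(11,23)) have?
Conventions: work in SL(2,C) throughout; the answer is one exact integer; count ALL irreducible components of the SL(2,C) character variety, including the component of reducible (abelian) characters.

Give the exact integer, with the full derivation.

Gamma = < u, v | u^11 = v^23 > (torus knot T(11,23)); the central element u^11 = v^23 acts as +I or -I in any irreducible SL(2,C) representation.
This locks tr(u) to 2*cos(pi*alpha/11), alpha in 1..10, and tr(v) to 2*cos(pi*beta/23), beta in 1..22, on each component of irreducible characters.
Consistency of u^11 = (-1)^alpha I with v^23 = (-1)^beta I forces alpha = beta (mod 2).
Counting: 5 odd alphas x 11 odd betas + 5 even alphas x 11 even betas = 55 + 55 = 110.
components with irreducible characters: 110; plus the single component of reducible (abelian) characters: total 111.

111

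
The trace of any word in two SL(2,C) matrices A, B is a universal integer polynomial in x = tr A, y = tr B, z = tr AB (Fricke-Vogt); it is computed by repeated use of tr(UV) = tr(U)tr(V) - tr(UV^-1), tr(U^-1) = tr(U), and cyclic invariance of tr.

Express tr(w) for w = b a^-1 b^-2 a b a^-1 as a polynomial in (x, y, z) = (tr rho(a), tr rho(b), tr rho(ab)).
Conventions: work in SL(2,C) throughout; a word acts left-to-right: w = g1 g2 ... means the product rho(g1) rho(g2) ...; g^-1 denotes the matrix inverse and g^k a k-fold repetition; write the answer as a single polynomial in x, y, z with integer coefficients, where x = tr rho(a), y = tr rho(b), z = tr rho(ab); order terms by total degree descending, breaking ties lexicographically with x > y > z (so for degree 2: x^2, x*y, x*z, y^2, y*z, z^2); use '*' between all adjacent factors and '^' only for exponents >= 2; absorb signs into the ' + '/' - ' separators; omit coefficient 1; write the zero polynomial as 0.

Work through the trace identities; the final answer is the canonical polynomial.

reduce: trace(a b a) = trace(a) * trace(b a) - trace(b)  (reduce the a square) = x*z - y
so trace(a b a b) = trace(a b) * trace(a b) - trace(1)  (split on a) = z^2 - 2
so trace(b^-1 a b a) = trace(a b a) * trace(b) - trace(a b a b)  (eliminate b^-1) = x*y*z - y^2 - z^2 + 2
trace(b^-1 a b a^-1) = trace(b^-1 a b) * trace(a) - trace(b^-1 a b a)  (eliminate a^-1) = -x*y*z + x^2 + y^2 + z^2 - 2
trace(b^2 a) = trace(b) * trace(a b) - trace(a)  (reduce the b square) = y*z - x
reduce: trace(b^2) = trace(b) * trace(b) - trace(1)  (reduce the b square) = y^2 - 2
trace(a b^2 a) = trace(a) * trace(b^2 a) - trace(b^2)  (reduce the a square) = x*y*z - x^2 - y^2 + 2
trace(a b^2 a b) = trace(b) * trace(a b a b) - trace(a b a)  (reduce the b square) = y*z^2 - x*z - y
reduce: trace(b^-1 a b^2 a) = trace(a b^2 a) * trace(b) - trace(a b^2 a b)  (eliminate b^-1) = x*y^2*z - x^2*y - y^3 - y*z^2 + x*z + 3*y
trace(b a b^-2 a b) = trace(b^-1 a b^2 a) * trace(b) - trace(b^-1 a b^2 a b)  (eliminate b^-1) = x*y^3*z - x^2*y^2 - y^4 - y^2*z^2 + x^2 + 4*y^2 - 2
trace(a b a b a) = trace(a) * trace(b a b a) - trace(b a b)  (reduce the a square) = x*z^2 - y*z - x
trace(a b a b a b) = trace(a b a b) * trace(a b) - trace(b a)  (split on a) = z^3 - 3*z
trace(a b a b a b^-1) = trace(a b a b a) * trace(b) - trace(a b a b a b)  (eliminate b^-1) = x*y*z^2 - y^2*z - z^3 - x*y + 3*z
so trace(b a b^-2 a b a) = trace(a b a b a b^-1) * trace(b) - trace(a b a b a)  (eliminate b^-1) = x*y^2*z^2 - y^3*z - y*z^3 - x*y^2 - x*z^2 + 4*y*z + x
reduce: trace(b^-2 a b a^-1 b a) = trace(b a b^-2 a b) * trace(a) - trace(b a b^-2 a b a)  (eliminate a^-1) = x^2*y^3*z - x^3*y^2 - x*y^4 - 2*x*y^2*z^2 + y^3*z + y*z^3 + x^3 + 5*x*y^2 + x*z^2 - 4*y*z - 3*x
trace(b a^-1 b^-2 a b a^-1) = trace(b^-2 a b a^-1 b) * trace(a) - trace(b^-2 a b a^-1 b a)  (eliminate a^-1) = -x^2*y^3*z + x^3*y^2 + x*y^4 + 2*x*y^2*z^2 - x^2*y*z - y^3*z - y*z^3 - 4*x*y^2 + 4*y*z + x

-x^2*y^3*z + x^3*y^2 + x*y^4 + 2*x*y^2*z^2 - x^2*y*z - y^3*z - y*z^3 - 4*x*y^2 + 4*y*z + x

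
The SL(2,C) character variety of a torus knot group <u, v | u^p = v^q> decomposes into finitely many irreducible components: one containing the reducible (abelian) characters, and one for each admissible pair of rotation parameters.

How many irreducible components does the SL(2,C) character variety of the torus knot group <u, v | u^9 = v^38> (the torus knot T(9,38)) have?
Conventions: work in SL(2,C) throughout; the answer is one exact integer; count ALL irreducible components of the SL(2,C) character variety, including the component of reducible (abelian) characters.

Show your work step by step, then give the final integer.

For T(9,38): irreducibility forces the central element u^9 = v^38 to one of +I, -I.
On an irreducible component, tr(u) is locked at 2*cos(pi*alpha/9) for some alpha in 1..8, and tr(v) at 2*cos(pi*beta/38) for some beta in 1..37.
Consistency of u^9 = (-1)^alpha I with v^38 = (-1)^beta I forces alpha = beta (mod 2).
Enumerate parity-matched pairs: 4*19 odd-odd plus 4*18 even-even gives 148.
That is 148 components of irreducible characters, and with the reducible (abelian) component the total is 149.

149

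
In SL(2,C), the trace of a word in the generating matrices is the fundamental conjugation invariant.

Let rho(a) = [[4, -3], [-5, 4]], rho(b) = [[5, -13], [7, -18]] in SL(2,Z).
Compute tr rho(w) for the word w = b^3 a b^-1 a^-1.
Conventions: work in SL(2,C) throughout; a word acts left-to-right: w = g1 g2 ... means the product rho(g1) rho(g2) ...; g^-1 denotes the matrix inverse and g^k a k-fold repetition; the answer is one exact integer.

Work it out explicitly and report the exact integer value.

rho(b) = [[5, -13], [7, -18]]
... * rho(b) = [[5, -13], [7, -18]]  ->  [[-66, 169], [-91, 233]]
... * rho(b) = [[5, -13], [7, -18]]  ->  [[853, -2184], [1176, -3011]]
... * rho(a) = [[4, -3], [-5, 4]]  ->  [[14332, -11295], [19759, -15572]]
... * rho(b^-1) = [[-18, 13], [-7, 5]]  ->  [[-178911, 129841], [-246658, 179007]]
... * rho(a^-1) = [[4, 3], [5, 4]]  ->  [[-66439, -17369], [-91597, -23946]]
tr = -66439 + -23946 = -90385

-90385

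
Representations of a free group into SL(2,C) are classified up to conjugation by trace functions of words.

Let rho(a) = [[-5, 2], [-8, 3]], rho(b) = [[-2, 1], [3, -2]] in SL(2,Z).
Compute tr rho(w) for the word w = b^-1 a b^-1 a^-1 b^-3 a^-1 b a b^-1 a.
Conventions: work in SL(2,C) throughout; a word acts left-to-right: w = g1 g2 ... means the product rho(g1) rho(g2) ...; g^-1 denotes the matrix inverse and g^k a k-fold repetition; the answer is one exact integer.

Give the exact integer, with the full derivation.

4222

rho(b^-1) = [[-2, -1], [-3, -2]]
... * rho(a) = [[-5, 2], [-8, 3]]  ->  [[18, -7], [31, -12]]
... * rho(b^-1) = [[-2, -1], [-3, -2]]  ->  [[-15, -4], [-26, -7]]
... * rho(a^-1) = [[3, -2], [8, -5]]  ->  [[-77, 50], [-134, 87]]
... * rho(b^-1) = [[-2, -1], [-3, -2]]  ->  [[4, -23], [7, -40]]
... * rho(b^-1) = [[-2, -1], [-3, -2]]  ->  [[61, 42], [106, 73]]
... * rho(b^-1) = [[-2, -1], [-3, -2]]  ->  [[-248, -145], [-431, -252]]
... * rho(a^-1) = [[3, -2], [8, -5]]  ->  [[-1904, 1221], [-3309, 2122]]
... * rho(b) = [[-2, 1], [3, -2]]  ->  [[7471, -4346], [12984, -7553]]
... * rho(a) = [[-5, 2], [-8, 3]]  ->  [[-2587, 1904], [-4496, 3309]]
... * rho(b^-1) = [[-2, -1], [-3, -2]]  ->  [[-538, -1221], [-935, -2122]]
... * rho(a) = [[-5, 2], [-8, 3]]  ->  [[12458, -4739], [21651, -8236]]
tr = 12458 + -8236 = 4222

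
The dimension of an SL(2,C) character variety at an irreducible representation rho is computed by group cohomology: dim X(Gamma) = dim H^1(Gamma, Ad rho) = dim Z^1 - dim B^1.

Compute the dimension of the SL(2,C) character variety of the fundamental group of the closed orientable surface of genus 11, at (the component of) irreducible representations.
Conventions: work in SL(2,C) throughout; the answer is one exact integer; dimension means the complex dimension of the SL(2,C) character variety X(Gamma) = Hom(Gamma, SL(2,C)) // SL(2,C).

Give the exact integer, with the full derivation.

The genus-11 surface group: 2g = 22 generators, one relator prod [a_i, b_i].
A cocycle assigns one sl_2 vector per generator subject to the relator condition d_2(z) = 0: dim of the unconstrained space is 3*2g = 66.
At an irreducible rho, H^2 = coker(d_2) vanishes (Poincare duality: H^2 is dual to H^0 = invariants = 0), so d_2 is surjective onto sl_2 and dim Z^1 = 66 - 3 = 63.
Coboundaries contribute dim B^1 = 3 (injective at irreducible rho).
Hence dim X = 63 - 3 = 60.

60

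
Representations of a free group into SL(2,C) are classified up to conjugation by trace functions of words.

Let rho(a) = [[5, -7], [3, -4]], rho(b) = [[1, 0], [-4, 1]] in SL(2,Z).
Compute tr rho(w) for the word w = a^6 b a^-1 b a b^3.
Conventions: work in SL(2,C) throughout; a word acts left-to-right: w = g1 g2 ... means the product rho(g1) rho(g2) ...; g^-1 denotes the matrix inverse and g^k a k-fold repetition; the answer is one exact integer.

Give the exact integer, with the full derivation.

-3134

rho(a) = [[5, -7], [3, -4]]
... * rho(a) = [[5, -7], [3, -4]]  ->  [[4, -7], [3, -5]]
... * rho(a) = [[5, -7], [3, -4]]  ->  [[-1, 0], [0, -1]]
... * rho(a) = [[5, -7], [3, -4]]  ->  [[-5, 7], [-3, 4]]
... * rho(a) = [[5, -7], [3, -4]]  ->  [[-4, 7], [-3, 5]]
... * rho(a) = [[5, -7], [3, -4]]  ->  [[1, 0], [0, 1]]
... * rho(b) = [[1, 0], [-4, 1]]  ->  [[1, 0], [-4, 1]]
... * rho(a^-1) = [[-4, 7], [-3, 5]]  ->  [[-4, 7], [13, -23]]
... * rho(b) = [[1, 0], [-4, 1]]  ->  [[-32, 7], [105, -23]]
... * rho(a) = [[5, -7], [3, -4]]  ->  [[-139, 196], [456, -643]]
... * rho(b) = [[1, 0], [-4, 1]]  ->  [[-923, 196], [3028, -643]]
... * rho(b) = [[1, 0], [-4, 1]]  ->  [[-1707, 196], [5600, -643]]
... * rho(b) = [[1, 0], [-4, 1]]  ->  [[-2491, 196], [8172, -643]]
tr = -2491 + -643 = -3134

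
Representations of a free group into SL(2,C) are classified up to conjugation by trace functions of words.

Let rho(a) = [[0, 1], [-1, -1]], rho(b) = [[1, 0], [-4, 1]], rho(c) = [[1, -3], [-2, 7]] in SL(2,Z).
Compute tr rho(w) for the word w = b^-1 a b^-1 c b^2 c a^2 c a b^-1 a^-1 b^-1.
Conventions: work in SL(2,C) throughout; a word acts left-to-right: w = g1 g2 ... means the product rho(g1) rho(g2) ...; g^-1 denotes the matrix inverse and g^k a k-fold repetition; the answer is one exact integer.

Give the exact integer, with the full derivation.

13024

rho(b^-1) = [[1, 0], [4, 1]]
... * rho(a) = [[0, 1], [-1, -1]]  ->  [[0, 1], [-1, 3]]
... * rho(b^-1) = [[1, 0], [4, 1]]  ->  [[4, 1], [11, 3]]
... * rho(c) = [[1, -3], [-2, 7]]  ->  [[2, -5], [5, -12]]
... * rho(b) = [[1, 0], [-4, 1]]  ->  [[22, -5], [53, -12]]
... * rho(b) = [[1, 0], [-4, 1]]  ->  [[42, -5], [101, -12]]
... * rho(c) = [[1, -3], [-2, 7]]  ->  [[52, -161], [125, -387]]
... * rho(a) = [[0, 1], [-1, -1]]  ->  [[161, 213], [387, 512]]
... * rho(a) = [[0, 1], [-1, -1]]  ->  [[-213, -52], [-512, -125]]
... * rho(c) = [[1, -3], [-2, 7]]  ->  [[-109, 275], [-262, 661]]
... * rho(a) = [[0, 1], [-1, -1]]  ->  [[-275, -384], [-661, -923]]
... * rho(b^-1) = [[1, 0], [4, 1]]  ->  [[-1811, -384], [-4353, -923]]
... * rho(a^-1) = [[-1, -1], [1, 0]]  ->  [[1427, 1811], [3430, 4353]]
... * rho(b^-1) = [[1, 0], [4, 1]]  ->  [[8671, 1811], [20842, 4353]]
tr = 8671 + 4353 = 13024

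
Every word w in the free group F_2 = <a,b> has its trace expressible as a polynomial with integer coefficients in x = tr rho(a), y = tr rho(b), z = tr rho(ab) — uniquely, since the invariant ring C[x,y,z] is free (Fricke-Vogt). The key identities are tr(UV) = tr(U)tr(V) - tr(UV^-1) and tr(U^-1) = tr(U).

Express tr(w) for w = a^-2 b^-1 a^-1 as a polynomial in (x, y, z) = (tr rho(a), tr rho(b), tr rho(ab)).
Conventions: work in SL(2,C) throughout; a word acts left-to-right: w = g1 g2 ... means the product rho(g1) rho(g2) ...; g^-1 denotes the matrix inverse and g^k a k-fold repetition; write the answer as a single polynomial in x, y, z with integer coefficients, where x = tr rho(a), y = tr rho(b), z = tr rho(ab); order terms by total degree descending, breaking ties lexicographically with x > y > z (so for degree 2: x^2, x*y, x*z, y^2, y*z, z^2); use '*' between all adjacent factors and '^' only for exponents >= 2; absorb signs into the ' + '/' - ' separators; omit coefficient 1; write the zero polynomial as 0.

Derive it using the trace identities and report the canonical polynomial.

apply: trace(a^-1) = trace(a) = x
trace(a^-2) = trace(a^-1)*trace(a) - trace(1)  (eliminate a^-1) = x^2 - 2
trace(b a^-1) = trace(b)*trace(a) - trace(b a)  (eliminate a^-1) = x*y - z
trace(a^-2 b) = trace(b a^-1)*trace(a) - trace(b)  (eliminate a^-1) = x^2*y - x*z - y
use: trace(a^-2 b^-1) = trace(a^-2)*trace(b) - trace(a^-2 b)  (eliminate b^-1) = x*z - y
apply: trace(a^-2 b^-1 a^-1) = trace(a^-2 b^-1)*trace(a) - trace(a^-2 b^-1 a)  (eliminate a^-1) = x^2*z - x*y - z

x^2*z - x*y - z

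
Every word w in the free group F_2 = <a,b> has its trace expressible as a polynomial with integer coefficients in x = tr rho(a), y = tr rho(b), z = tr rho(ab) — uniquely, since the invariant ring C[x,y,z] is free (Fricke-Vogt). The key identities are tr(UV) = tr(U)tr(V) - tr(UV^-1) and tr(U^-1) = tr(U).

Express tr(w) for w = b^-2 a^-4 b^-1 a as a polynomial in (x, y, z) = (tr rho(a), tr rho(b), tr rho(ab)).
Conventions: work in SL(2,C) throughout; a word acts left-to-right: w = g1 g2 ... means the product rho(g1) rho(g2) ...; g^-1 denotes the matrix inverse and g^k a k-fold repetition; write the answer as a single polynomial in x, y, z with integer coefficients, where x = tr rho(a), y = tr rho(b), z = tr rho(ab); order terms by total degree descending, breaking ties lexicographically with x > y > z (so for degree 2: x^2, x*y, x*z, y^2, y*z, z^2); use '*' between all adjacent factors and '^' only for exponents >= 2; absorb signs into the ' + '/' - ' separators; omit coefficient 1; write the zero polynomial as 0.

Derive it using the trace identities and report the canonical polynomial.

reduce: trace(a^-1) = trace(a) = x
trace(a^-1 b) = trace(b) trace(a) - trace(b a)  (eliminate a^-1) = x*y - z
reduce: trace(a^-1 b^-1) = trace(a^-1) trace(b) - trace(a^-1 b)  (eliminate b^-1) = z
so trace(a^-2 b^-1) = trace(a^-1 b^-1) trace(a) - trace(a^-1 b^-1 a)  (eliminate a^-1) = x*z - y
trace(a^-2) = trace(a^-1) trace(a) - trace(1)  (eliminate a^-1) = x^2 - 2
so trace(a^-1 b^-2 a^-1) = trace(a^-2 b^-1) trace(b) - trace(a^-2)  (eliminate b^-1) = x*y*z - x^2 - y^2 + 2
trace(b^-2) = trace(b^-1) trace(b) - trace(1)  (eliminate b^-1) = y^2 - 2
trace(b^-2 a) = trace(a b^-1) trace(b) - trace(a)  (eliminate b^-1) = x*y^2 - y*z - x
so trace(a^-1 b^-2) = trace(b^-2) trace(a) - trace(b^-2 a)  (eliminate a^-1) = y*z - x
trace(b^-2 a^-3) = trace(a^-1 b^-2 a^-1) trace(a) - trace(a^-1 b^-2)  (eliminate a^-1) = x^2*y*z - x^3 - x*y^2 - y*z + 3*x
trace(a^-2 b) = trace(a^-1 b) trace(a) - trace(a^-1 b a)  (eliminate a^-1) = x^2*y - x*z - y
so trace(b a b a) = trace(b a) trace(b a) - trace(1)  (split on b) = z^2 - 2
so trace(b a b a^-1) = trace(b a b) trace(a) - trace(b a b a)  (eliminate a^-1) = x*y*z - x^2 - z^2 + 2
trace(b a b a^-2) = trace(b a b a^-1) trace(a) - trace(b a b)  (eliminate a^-1) = x^2*y*z - x^3 - x*z^2 - y*z + 3*x
trace(a^-3 b a b) = trace(b a b a^-2) trace(a) - trace(b a b a^-1)  (eliminate a^-1) = x^3*y*z - x^4 - x^2*z^2 - 2*x*y*z + 4*x^2 + z^2 - 2
trace(a^-3 b a b^-1) = trace(a^-3 b a) trace(b) - trace(a^-3 b a b)  (eliminate b^-1) = -x^3*y*z + x^4 + x^2*y^2 + x^2*z^2 + x*y*z - 4*x^2 - y^2 - z^2 + 2
reduce: trace(a^-1 b a b^-2 a^-2) = trace(a^-3 b a b^-1) trace(b) - trace(a^-3 b a)  (eliminate b^-1) = -x^3*y^2*z + x^4*y + x^2*y^3 + x^2*y*z^2 + x*y^2*z - 5*x^2*y - y^3 - y*z^2 + x*z + 3*y
reduce: trace(b a b^-1 a) = trace(a b a) trace(b) - trace(a b a b)  (eliminate b^-1) = x*y*z - y^2 - z^2 + 2
trace(a^-1 b a b^-1) = trace(b a b^-1) trace(a) - trace(b a b^-1 a)  (eliminate a^-1) = -x*y*z + x^2 + y^2 + z^2 - 2
trace(a^-1 b a b^-2) = trace(a^-1 b a b^-1) trace(b) - trace(a^-1 b a)  (eliminate b^-1) = -x*y^2*z + x^2*y + y^3 + y*z^2 - 3*y
so trace(a^-1 b a b^-2 a^-1) = trace(a^-1 b a b^-2) trace(a) - trace(a^-1 b a b^-2 a)  (eliminate a^-1) = -x^2*y^2*z + x^3*y + x*y^3 + x*y*z^2 - 4*x*y + z
trace(a b^-2 a^-4 b) = trace(a^-1 b a b^-2 a^-2) trace(a) - trace(a^-1 b a b^-2 a^-1)  (eliminate a^-1) = -x^4*y^2*z + x^5*y + x^3*y^3 + x^3*y*z^2 + 2*x^2*y^2*z - 6*x^3*y - 2*x*y^3 - 2*x*y*z^2 + x^2*z + 7*x*y - z
trace(b^-2 a^-4 b^-1 a) = trace(a b^-2 a^-4) trace(b) - trace(a b^-2 a^-4 b)  (eliminate b^-1) = x^4*y^2*z - x^5*y - x^3*y^3 - x^3*y*z^2 - x^2*y^2*z + 5*x^3*y + x*y^3 + 2*x*y*z^2 - x^2*z - y^2*z - 4*x*y + z

x^4*y^2*z - x^5*y - x^3*y^3 - x^3*y*z^2 - x^2*y^2*z + 5*x^3*y + x*y^3 + 2*x*y*z^2 - x^2*z - y^2*z - 4*x*y + z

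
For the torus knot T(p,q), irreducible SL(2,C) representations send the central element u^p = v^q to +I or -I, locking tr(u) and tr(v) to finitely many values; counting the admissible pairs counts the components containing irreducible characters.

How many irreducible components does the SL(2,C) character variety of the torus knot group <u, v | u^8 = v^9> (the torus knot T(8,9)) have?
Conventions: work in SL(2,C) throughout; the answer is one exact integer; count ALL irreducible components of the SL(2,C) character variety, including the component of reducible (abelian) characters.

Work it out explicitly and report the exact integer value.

Gamma = < u, v | u^8 = v^9 > (torus knot T(8,9)); the central element u^8 = v^9 acts as +I or -I in any irreducible SL(2,C) representation.
On an irreducible component, tr(u) is locked at 2*cos(pi*alpha/8) for some alpha in 1..7, and tr(v) at 2*cos(pi*beta/9) for some beta in 1..8.
Consistency of u^8 = (-1)^alpha I with v^9 = (-1)^beta I forces alpha = beta (mod 2).
count pairs: odd alpha (4 choices) x odd beta (4), plus even alpha (3) x even beta (4): 4*4 + 3*4 = 28.
That is 28 components of irreducible characters, and with the reducible (abelian) component the total is 29.

29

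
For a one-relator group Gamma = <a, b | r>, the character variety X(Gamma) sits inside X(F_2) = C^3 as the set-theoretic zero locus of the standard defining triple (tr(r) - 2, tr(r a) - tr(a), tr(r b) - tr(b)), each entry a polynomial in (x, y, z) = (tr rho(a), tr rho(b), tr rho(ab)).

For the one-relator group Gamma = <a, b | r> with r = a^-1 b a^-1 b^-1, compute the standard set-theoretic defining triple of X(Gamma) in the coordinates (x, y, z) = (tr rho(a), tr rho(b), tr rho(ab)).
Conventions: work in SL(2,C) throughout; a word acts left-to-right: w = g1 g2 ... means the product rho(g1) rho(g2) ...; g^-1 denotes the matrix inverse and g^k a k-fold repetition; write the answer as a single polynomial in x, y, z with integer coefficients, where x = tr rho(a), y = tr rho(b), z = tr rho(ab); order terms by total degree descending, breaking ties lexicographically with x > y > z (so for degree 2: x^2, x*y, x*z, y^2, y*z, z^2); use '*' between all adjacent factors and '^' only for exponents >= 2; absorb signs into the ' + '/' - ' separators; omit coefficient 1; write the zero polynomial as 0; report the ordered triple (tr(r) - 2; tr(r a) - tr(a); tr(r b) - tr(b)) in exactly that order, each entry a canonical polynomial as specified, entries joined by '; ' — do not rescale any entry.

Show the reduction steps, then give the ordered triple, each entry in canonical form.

trace(b a^-1) = trace(b) trace(a) - trace(b a)   [inverse elimination on a] = x*y - z
trace(a^-1 b a^-1) = trace(b a^-1) trace(a) - trace(b)   [inverse elimination on a] = x^2*y - x*z - y
trace(b^2) = trace(b) trace(b) - trace(1)   [square of b] = y^2 - 2
and trace(b^2 a) = trace(b) trace(a b) - trace(a)   [square of b] = y*z - x
trace(b a^-1 b) = trace(b^2) trace(a) - trace(b^2 a)   [inverse elimination on a] = x*y^2 - y*z - x
and trace(b a b a) = trace(b a) trace(b a) - trace(1)   [split at a repeated b] = z^2 - 2
trace(b a^-1 b a) = trace(b a b) trace(a) - trace(b a b a)   [inverse elimination on a] = x*y*z - x^2 - z^2 + 2
and trace(a^-1 b a^-1 b) = trace(b a^-1 b) trace(a) - trace(b a^-1 b a)   [inverse elimination on a] = x^2*y^2 - 2*x*y*z + z^2 - 2
and trace(a^-1 b a^-1 b^-1) = trace(a^-1 b a^-1) trace(b) - trace(a^-1 b a^-1 b)   [inverse elimination on b] = x*y*z - y^2 - z^2 + 2
assemble the triple (trace(r) - 2; trace(r a) - x; trace(r b) - y)

x*y*z - y^2 - z^2; 0; x^2*y - x*z - 2*y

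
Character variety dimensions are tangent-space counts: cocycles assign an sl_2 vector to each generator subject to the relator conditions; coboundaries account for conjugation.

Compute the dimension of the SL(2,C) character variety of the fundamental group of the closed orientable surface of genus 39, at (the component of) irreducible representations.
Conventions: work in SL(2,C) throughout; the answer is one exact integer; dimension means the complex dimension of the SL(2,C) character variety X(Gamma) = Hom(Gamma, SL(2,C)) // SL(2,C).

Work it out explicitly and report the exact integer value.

pi_1 of the closed genus-39 surface has 78 generators bound by the single product-of-commutators relator.
Unconstrained cocycle data is one sl_2 vector per generator (234 dimensions), cut by the relator condition d_2(z) = 0.
H^2 = coker(d_2) is dual to H^0 = 0 at irreducible rho (Poincare duality), so d_2 is onto: dim Z^1 = 231.
dim B^1 = 3 (coboundaries, injective at irreducible rho).
dim H^1 = 231 - 3 = 228 = dim X.

228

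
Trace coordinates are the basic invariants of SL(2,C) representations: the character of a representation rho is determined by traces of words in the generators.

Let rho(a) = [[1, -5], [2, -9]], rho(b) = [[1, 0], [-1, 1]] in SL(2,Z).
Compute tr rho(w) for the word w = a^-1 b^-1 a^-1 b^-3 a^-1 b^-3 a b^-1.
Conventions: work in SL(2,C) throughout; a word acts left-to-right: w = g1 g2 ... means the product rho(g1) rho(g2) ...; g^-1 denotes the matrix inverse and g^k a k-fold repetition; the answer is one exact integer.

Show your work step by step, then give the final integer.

1717

rho(a^-1) = [[-9, 5], [-2, 1]]
... * rho(b^-1) = [[1, 0], [1, 1]]  ->  [[-4, 5], [-1, 1]]
... * rho(a^-1) = [[-9, 5], [-2, 1]]  ->  [[26, -15], [7, -4]]
... * rho(b^-1) = [[1, 0], [1, 1]]  ->  [[11, -15], [3, -4]]
... * rho(b^-1) = [[1, 0], [1, 1]]  ->  [[-4, -15], [-1, -4]]
... * rho(b^-1) = [[1, 0], [1, 1]]  ->  [[-19, -15], [-5, -4]]
... * rho(a^-1) = [[-9, 5], [-2, 1]]  ->  [[201, -110], [53, -29]]
... * rho(b^-1) = [[1, 0], [1, 1]]  ->  [[91, -110], [24, -29]]
... * rho(b^-1) = [[1, 0], [1, 1]]  ->  [[-19, -110], [-5, -29]]
... * rho(b^-1) = [[1, 0], [1, 1]]  ->  [[-129, -110], [-34, -29]]
... * rho(a) = [[1, -5], [2, -9]]  ->  [[-349, 1635], [-92, 431]]
... * rho(b^-1) = [[1, 0], [1, 1]]  ->  [[1286, 1635], [339, 431]]
tr = 1286 + 431 = 1717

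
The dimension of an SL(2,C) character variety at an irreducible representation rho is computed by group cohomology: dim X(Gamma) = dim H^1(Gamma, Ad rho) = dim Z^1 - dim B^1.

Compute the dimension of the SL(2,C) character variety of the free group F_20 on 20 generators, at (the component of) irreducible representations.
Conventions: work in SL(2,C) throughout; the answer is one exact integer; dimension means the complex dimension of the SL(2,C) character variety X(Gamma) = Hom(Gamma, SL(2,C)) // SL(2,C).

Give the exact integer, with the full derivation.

Here Gamma is free of rank 20 — no relator constrains a cocycle.
A cocycle picks one sl_2 vector per generator freely, giving dim Z^1 = 3*20 = 60.
Irreducibility makes the coboundary map sl_2 -> Z^1 injective (trivial centralizer), so dim B^1 = 3.
dim X = dim H^1 = dim Z^1 - dim B^1 = 60 - 3 = 57.

57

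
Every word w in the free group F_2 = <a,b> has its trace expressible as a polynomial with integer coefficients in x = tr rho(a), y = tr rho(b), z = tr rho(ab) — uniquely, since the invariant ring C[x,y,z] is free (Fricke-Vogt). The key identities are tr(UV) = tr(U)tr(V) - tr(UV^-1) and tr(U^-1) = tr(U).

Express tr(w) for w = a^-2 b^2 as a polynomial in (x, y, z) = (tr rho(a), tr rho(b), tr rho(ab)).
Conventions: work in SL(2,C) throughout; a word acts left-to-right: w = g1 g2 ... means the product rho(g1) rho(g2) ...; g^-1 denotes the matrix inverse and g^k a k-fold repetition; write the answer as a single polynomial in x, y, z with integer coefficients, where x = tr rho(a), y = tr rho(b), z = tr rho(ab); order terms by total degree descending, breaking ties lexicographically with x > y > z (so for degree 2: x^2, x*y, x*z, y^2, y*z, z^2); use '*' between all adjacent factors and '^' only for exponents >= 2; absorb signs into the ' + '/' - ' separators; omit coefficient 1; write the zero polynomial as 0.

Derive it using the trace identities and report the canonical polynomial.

trace(b^2) = trace(b)*trace(b) - trace(1)   [square of b] = y^2 - 2
trace(b^2 a) = trace(b)*trace(a b) - trace(a)   [square of b] = y*z - x
apply: trace(a^-1 b^2) = trace(b^2)*trace(a) - trace(b^2 a)   [inverse elimination on a] = x*y^2 - y*z - x
trace(a^-2 b^2) = trace(a^-1 b^2)*trace(a) - trace(a^-1 b^2 a)   [inverse elimination on a] = x^2*y^2 - x*y*z - x^2 - y^2 + 2

x^2*y^2 - x*y*z - x^2 - y^2 + 2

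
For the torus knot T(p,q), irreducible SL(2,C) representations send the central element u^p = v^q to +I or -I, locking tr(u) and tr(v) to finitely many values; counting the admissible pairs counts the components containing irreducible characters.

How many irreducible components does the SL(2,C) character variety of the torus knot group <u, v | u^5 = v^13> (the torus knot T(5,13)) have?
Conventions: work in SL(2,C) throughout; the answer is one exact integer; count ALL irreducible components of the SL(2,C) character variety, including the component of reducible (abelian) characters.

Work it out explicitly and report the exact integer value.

25

For T(5,13): irreducibility forces the central element u^5 = v^13 to one of +I, -I.
So on each irreducible component the traces are pinned: tr(u) = 2*cos(pi*alpha/5) with 1 <= alpha <= 4, tr(v) = 2*cos(pi*beta/13) with 1 <= beta <= 12.
Consistency of u^5 = (-1)^alpha I with v^13 = (-1)^beta I forces alpha = beta (mod 2).
Counting: 2 odd alphas x 6 odd betas + 2 even alphas x 6 even betas = 12 + 12 = 24.
components with irreducible characters: 24; plus the single component of reducible (abelian) characters: total 25.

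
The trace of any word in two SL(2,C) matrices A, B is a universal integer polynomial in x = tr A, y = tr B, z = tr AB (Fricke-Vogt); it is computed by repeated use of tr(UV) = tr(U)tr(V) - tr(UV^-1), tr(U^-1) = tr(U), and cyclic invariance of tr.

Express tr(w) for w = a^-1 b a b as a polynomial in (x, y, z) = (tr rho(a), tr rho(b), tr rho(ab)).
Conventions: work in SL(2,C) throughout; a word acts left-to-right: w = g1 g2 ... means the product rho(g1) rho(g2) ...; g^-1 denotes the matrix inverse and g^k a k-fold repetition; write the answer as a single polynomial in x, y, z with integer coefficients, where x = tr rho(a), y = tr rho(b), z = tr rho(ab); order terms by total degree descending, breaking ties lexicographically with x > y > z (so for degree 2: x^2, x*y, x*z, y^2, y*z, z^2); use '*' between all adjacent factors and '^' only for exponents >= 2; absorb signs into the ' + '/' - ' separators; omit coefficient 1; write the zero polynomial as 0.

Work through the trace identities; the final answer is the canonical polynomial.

trace(b a b) = trace(b) * trace(a b) - trace(a)   [square of b] = y*z - x
use: trace(b a b a) = trace(a b) * trace(a b) - trace(1)   [split at a repeated a] = z^2 - 2
trace(a^-1 b a b) = trace(b a b) * trace(a) - trace(b a b a)   [inverse elimination on a] = x*y*z - x^2 - z^2 + 2

x*y*z - x^2 - z^2 + 2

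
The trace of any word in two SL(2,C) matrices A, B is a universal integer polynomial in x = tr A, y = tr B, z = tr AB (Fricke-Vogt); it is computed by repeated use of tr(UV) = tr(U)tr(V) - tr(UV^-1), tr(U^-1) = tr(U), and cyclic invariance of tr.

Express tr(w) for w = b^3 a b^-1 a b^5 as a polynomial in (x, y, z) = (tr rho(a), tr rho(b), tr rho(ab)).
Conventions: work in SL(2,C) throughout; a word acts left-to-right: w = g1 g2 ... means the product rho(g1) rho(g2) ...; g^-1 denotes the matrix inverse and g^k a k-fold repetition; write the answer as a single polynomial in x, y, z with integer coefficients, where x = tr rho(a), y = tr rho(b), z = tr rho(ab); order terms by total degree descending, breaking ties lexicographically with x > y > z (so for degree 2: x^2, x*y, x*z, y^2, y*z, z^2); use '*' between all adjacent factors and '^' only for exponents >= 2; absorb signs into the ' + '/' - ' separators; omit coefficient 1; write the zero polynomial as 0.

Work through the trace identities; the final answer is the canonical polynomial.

tr(b a b) = tr(b) tr(a b) - tr(a) = y*z - x
use: tr(a b^3) = tr(b) tr(b a b) - tr(b a) = y^2*z - x*y - z
use: tr(b^4 a) = tr(b) tr(a b^3) - tr(a b^2) = y^3*z - x*y^2 - 2*y*z + x
use: tr(b^2) = tr(b) tr(b) - tr(1) = y^2 - 2
tr(b^3) = tr(b) tr(b^2) - tr(b) = y^3 - 3*y
apply: tr(b^4) = tr(b) tr(b^3) - tr(b^2) = y^4 - 4*y^2 + 2
tr(a^2 b^4) = tr(a) tr(b^4 a) - tr(b^4) = x*y^3*z - x^2*y^2 - y^4 - 2*x*y*z + x^2 + 4*y^2 - 2
tr(a^2 b^3) = tr(a) tr(b^3 a) - tr(b^3) = x*y^2*z - x^2*y - y^3 - x*z + 3*y
tr(b^2 a^2 b^3) = tr(b) tr(a^2 b^4) - tr(a^2 b^3) = x*y^4*z - x^2*y^3 - y^5 - 3*x*y^2*z + 2*x^2*y + 5*y^3 + x*z - 5*y
apply: tr(b a^2 b^5) = tr(b) tr(b^2 a^2 b^3) - tr(b^2 a^2 b^2) = x*y^5*z - x^2*y^4 - y^6 - 4*x*y^3*z + 3*x^2*y^2 + 6*y^4 + 3*x*y*z - x^2 - 9*y^2 + 2
use: tr(a^2 b^7) = tr(b) tr(b a^2 b^5) - tr(b a^2 b^4) = x*y^6*z - x^2*y^5 - y^7 - 5*x*y^4*z + 4*x^2*y^3 + 7*y^5 + 6*x*y^2*z - 3*x^2*y - 14*y^3 - x*z + 7*y
use: tr(a b^8 a) = tr(b) tr(a^2 b^7) - tr(a^2 b^6) = x*y^7*z - x^2*y^6 - y^8 - 6*x*y^5*z + 5*x^2*y^4 + 8*y^6 + 10*x*y^3*z - 6*x^2*y^2 - 20*y^4 - 4*x*y*z + x^2 + 16*y^2 - 2
use: tr(a b a b) = tr(b a) tr(b a) - tr(1)   [split at repeated b] = z^2 - 2
use: tr(a b a) = tr(a) tr(b a) - tr(b) = x*z - y
apply: tr(a b a b^2) = tr(b) tr(a b a b) - tr(a b a) = y*z^2 - x*z - y
apply: tr(b a b a b^2) = tr(b) tr(a b a b^2) - tr(a b a b) = y^2*z^2 - x*y*z - y^2 - z^2 + 2
use: tr(b^2 a b a b^2) = tr(b) tr(b a b a b^2) - tr(b a b a b) = y^3*z^2 - x*y^2*z - y^3 - 2*y*z^2 + x*z + 3*y
use: tr(b^2 a b a b^3) = tr(b) tr(b^2 a b a b^2) - tr(b^2 a b a b) = y^4*z^2 - x*y^3*z - y^4 - 3*y^2*z^2 + 2*x*y*z + 4*y^2 + z^2 - 2
apply: tr(b^4 a b a b^2) = tr(b) tr(b^2 a b a b^3) - tr(b^2 a b a b^2) = y^5*z^2 - x*y^4*z - y^5 - 4*y^3*z^2 + 3*x*y^2*z + 5*y^3 + 3*y*z^2 - x*z - 5*y
use: tr(b a b a b^6) = tr(b) tr(b^4 a b a b^2) - tr(b^4 a b a b) = y^6*z^2 - x*y^5*z - y^6 - 5*y^4*z^2 + 4*x*y^3*z + 6*y^4 + 6*y^2*z^2 - 3*x*y*z - 9*y^2 - z^2 + 2
apply: tr(a b^8 a b) = tr(b) tr(b a b a b^6) - tr(b a b a b^5) = y^7*z^2 - x*y^6*z - y^7 - 6*y^5*z^2 + 5*x*y^4*z + 7*y^5 + 10*y^3*z^2 - 6*x*y^2*z - 14*y^3 - 4*y*z^2 + x*z + 7*y
use: tr(b^3 a b^-1 a b^5) = tr(a b^8 a) tr(b) - tr(a b^8 a b) = x*y^8*z - x^2*y^7 - y^9 - y^7*z^2 - 5*x*y^6*z + 5*x^2*y^5 + 9*y^7 + 6*y^5*z^2 + 5*x*y^4*z - 6*x^2*y^3 - 27*y^5 - 10*y^3*z^2 + 2*x*y^2*z + x^2*y + 30*y^3 + 4*y*z^2 - x*z - 9*y

x*y^8*z - x^2*y^7 - y^9 - y^7*z^2 - 5*x*y^6*z + 5*x^2*y^5 + 9*y^7 + 6*y^5*z^2 + 5*x*y^4*z - 6*x^2*y^3 - 27*y^5 - 10*y^3*z^2 + 2*x*y^2*z + x^2*y + 30*y^3 + 4*y*z^2 - x*z - 9*y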